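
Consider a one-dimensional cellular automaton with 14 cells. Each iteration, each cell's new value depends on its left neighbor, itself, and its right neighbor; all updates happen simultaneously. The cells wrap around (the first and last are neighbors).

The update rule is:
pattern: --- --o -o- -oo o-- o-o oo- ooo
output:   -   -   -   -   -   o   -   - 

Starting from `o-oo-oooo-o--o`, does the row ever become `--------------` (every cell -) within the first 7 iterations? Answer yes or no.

yes

-o--o----o----
--------------
all cells are - at iteration 2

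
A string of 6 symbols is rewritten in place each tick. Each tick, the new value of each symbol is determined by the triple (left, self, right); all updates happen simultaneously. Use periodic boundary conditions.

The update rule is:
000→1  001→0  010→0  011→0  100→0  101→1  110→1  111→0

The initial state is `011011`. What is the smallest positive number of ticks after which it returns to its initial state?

101101
110110
011011

3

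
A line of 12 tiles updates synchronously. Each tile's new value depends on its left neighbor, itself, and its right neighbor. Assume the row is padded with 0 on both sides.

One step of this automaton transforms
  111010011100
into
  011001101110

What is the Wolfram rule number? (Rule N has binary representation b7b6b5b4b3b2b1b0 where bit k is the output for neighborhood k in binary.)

position 1: 111 → 1  (bit 7 = 1)
position 2: 110 → 1  (bit 6 = 1)
position 3: 101 → 0  (bit 5 = 0)
position 5: 100 → 1  (bit 4 = 1)
position 0: 011 → 0  (bit 3 = 0)
position 4: 010 → 0  (bit 2 = 0)
position 6: 001 → 1  (bit 1 = 1)
position 11: 000 → 0  (bit 0 = 0)
bits b7..b0 = 11010010 = 210

210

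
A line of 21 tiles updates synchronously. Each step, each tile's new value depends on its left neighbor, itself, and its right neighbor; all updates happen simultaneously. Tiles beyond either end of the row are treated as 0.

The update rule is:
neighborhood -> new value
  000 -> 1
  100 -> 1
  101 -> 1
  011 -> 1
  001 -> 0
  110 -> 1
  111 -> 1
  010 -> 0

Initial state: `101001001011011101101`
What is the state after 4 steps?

010010101111111111111

010100100111111111110
001010010111111111111
100101001111111111111
010010101111111111111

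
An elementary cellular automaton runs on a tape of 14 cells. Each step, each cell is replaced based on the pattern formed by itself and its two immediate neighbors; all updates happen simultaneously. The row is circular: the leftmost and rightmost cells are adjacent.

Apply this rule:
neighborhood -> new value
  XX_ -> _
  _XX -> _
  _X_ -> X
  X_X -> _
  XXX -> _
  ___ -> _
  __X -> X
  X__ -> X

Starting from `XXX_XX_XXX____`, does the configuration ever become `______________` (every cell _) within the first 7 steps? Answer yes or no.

yes

__________X__X
X________XXXXX
_X______X_____
XXX____XXX____
___X__X___X__X
X_XXXXXX_XXXXX
______________
all cells are _ at step 7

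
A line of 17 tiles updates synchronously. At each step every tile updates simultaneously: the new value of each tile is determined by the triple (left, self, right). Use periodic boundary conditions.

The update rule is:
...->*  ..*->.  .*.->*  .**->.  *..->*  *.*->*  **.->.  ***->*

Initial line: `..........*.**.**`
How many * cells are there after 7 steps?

10

*********.**..*..
.*******.*..*.**.
..*****.***.**..*
*..***.*.*.*..*.*
.*..*.*******.**.
.**.**.*****.*..*
*..*..*.***.***.*
count of *: 10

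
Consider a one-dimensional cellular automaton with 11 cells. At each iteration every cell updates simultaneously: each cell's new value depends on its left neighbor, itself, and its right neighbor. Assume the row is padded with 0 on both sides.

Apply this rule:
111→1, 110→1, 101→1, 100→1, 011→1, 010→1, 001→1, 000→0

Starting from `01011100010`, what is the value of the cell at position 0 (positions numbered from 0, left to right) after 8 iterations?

11111110111
11111111111
11111111111  (fixed point — unchanged through iteration 8)
position 0 holds 1

1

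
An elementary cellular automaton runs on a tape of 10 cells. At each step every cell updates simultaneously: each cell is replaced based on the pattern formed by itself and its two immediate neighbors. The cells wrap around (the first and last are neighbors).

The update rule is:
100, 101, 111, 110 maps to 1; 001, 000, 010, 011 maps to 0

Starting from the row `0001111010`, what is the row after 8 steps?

0111101000

step 1: 0000111101
step 2: 1000011110
step 3: 0100001111
step 4: 1010000111
step 5: 1101000011
step 6: 1110100001
step 7: 1111010000
step 8: 0111101000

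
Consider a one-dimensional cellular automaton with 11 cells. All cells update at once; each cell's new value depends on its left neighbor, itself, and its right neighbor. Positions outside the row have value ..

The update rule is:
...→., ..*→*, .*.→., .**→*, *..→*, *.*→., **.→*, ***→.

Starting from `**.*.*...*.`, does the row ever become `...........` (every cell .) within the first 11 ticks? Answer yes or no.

no

**....*.*.*
***..*.....
*.***.*....
..*.*..*...
.*...**.*..
*.*.***..*.
....*.***.*
...*..*.*..
..*.**...*.
.*..***.*.*
*.***.*....
tick 11 is *.***.*...., still not uniform .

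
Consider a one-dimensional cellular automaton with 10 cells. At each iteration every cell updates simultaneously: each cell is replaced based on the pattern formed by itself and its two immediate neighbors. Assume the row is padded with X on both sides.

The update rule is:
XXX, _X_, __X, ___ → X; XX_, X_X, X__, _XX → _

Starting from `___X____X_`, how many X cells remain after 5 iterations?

6

iteration 1: _XXX_XXXX_
iteration 2: __X___XX__
iteration 3: _XX_XX___X
iteration 4: _______XX_
iteration 5: _XXXXXX___
count of X: 6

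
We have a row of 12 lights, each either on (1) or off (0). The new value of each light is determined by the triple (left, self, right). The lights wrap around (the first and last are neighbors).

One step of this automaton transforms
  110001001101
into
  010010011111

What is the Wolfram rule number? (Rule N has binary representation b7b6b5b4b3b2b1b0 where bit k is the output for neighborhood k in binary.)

106

position 0: 111 → 0  (bit 7 = 0)
position 1: 110 → 1  (bit 6 = 1)
position 10: 101 → 1  (bit 5 = 1)
position 2: 100 → 0  (bit 4 = 0)
position 8: 011 → 1  (bit 3 = 1)
position 5: 010 → 0  (bit 2 = 0)
position 4: 001 → 1  (bit 1 = 1)
position 3: 000 → 0  (bit 0 = 0)
bits b7..b0 = 01101010 = 106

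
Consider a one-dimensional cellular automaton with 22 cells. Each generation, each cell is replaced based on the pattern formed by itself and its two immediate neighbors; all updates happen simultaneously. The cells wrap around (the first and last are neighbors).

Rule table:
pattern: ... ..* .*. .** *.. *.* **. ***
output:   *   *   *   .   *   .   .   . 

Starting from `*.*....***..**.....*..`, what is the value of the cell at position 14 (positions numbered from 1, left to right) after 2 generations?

*

generation 1: *.*****...**..********
generation 2: .......***..**........
position 14 holds *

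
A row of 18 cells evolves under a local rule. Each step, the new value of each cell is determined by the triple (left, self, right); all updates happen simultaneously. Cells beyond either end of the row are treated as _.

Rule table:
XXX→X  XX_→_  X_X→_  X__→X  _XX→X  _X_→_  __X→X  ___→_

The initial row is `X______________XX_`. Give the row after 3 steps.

_X____________XX_X
X_X__________XX___
___X________XX_X__

___X________XX_X__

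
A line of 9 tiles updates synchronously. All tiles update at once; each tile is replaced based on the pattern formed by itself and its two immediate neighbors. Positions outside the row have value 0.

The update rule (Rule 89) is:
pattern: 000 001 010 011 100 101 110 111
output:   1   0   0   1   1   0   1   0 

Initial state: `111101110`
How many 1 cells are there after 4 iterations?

100101011
010000011
001111011
101001011
count of 1: 5

5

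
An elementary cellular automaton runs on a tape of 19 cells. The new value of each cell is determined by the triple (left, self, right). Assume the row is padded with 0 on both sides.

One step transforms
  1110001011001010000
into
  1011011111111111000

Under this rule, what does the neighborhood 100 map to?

1

At position 3 the neighborhood is 100; the next row has 1 there.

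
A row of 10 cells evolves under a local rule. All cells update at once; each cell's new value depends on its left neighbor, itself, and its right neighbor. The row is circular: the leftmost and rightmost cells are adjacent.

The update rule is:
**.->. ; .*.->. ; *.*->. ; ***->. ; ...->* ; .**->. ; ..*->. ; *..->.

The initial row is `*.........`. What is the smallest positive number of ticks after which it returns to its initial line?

..*******.
*.........

2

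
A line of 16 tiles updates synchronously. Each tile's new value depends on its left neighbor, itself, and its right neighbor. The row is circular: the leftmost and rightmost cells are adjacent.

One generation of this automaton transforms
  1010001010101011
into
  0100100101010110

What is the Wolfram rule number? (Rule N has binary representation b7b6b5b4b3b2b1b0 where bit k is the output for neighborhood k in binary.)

41

position 15: 111 → 0  (bit 7 = 0)
position 0: 110 → 0  (bit 6 = 0)
position 1: 101 → 1  (bit 5 = 1)
position 3: 100 → 0  (bit 4 = 0)
position 14: 011 → 1  (bit 3 = 1)
position 2: 010 → 0  (bit 2 = 0)
position 5: 001 → 0  (bit 1 = 0)
position 4: 000 → 1  (bit 0 = 1)
bits b7..b0 = 00101001 = 41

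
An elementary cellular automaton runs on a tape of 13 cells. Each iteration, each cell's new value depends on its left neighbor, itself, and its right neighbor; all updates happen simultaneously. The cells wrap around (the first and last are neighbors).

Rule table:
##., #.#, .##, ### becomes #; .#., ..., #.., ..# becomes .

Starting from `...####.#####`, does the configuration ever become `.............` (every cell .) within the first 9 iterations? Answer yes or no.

iteration 1: ...##########
iteration 2: ...##########  (fixed point — unchanged through iteration 9)
iteration 9 is ...##########, still not uniform .

no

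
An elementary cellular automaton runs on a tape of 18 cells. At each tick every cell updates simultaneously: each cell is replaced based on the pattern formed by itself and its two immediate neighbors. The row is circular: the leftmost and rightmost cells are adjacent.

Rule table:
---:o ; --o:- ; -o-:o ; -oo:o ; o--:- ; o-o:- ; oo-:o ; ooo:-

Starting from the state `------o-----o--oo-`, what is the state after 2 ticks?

o---o-o-o-o-o--oo-

ooooo-o-ooo-o--oo-
o---o-o-o-o-o--oo-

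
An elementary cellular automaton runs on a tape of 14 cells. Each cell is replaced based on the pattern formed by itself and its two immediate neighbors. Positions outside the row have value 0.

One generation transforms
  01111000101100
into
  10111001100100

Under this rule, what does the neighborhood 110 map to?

1

At position 4 the neighborhood is 110; the next row has 1 there.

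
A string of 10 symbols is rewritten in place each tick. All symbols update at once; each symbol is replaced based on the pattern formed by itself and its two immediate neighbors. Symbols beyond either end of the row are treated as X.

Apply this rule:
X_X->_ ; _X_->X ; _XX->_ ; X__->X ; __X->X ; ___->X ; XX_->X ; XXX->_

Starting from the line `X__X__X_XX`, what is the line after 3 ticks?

XXXXXX____

tick 1: XXXXXXX___
tick 2: ______XXXX
tick 3: XXXXXX____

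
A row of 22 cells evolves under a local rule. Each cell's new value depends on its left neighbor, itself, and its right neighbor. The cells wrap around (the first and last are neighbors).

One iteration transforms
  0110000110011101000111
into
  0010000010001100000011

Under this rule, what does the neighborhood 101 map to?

At position 0 the neighborhood is 101; the next row has 0 there.

0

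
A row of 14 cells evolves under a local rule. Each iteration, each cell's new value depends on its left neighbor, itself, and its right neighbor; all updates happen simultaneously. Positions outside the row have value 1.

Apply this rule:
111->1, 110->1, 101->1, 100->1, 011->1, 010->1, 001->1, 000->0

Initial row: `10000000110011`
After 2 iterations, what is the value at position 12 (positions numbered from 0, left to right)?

11000001111111
11100011111111
position 12 holds 1

1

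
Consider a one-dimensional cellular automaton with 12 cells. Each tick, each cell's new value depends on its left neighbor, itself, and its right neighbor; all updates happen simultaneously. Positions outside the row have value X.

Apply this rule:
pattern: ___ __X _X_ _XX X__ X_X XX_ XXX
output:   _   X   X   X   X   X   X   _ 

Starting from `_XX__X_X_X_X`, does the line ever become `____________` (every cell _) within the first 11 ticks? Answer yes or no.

yes

XXXXXXXXXXXX
____________
all cells are _ at tick 2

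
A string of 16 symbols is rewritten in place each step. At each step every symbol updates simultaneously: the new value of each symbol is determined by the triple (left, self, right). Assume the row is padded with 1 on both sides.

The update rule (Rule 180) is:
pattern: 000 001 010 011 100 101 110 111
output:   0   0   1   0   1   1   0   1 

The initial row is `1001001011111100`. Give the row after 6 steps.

step 1: 0101101101111010
step 2: 1110010010110111
step 3: 1101011011001011
step 4: 1011100100101101
step 5: 0101010110110010
step 6: 1111111001001011

1111111001001011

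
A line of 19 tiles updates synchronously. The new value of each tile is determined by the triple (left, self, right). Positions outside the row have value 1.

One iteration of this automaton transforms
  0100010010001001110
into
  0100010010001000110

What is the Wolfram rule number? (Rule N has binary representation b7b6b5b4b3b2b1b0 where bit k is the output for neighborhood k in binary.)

position 16: 111 → 1  (bit 7 = 1)
position 17: 110 → 1  (bit 6 = 1)
position 0: 101 → 0  (bit 5 = 0)
position 2: 100 → 0  (bit 4 = 0)
position 15: 011 → 0  (bit 3 = 0)
position 1: 010 → 1  (bit 2 = 1)
position 4: 001 → 0  (bit 1 = 0)
position 3: 000 → 0  (bit 0 = 0)
bits b7..b0 = 11000100 = 196

196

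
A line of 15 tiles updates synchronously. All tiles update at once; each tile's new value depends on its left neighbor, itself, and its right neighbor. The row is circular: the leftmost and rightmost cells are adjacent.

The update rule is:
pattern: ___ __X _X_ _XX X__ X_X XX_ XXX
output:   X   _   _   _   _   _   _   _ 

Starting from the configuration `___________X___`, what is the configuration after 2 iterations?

___________X___

XXXXXXXXXX___XX
___________X___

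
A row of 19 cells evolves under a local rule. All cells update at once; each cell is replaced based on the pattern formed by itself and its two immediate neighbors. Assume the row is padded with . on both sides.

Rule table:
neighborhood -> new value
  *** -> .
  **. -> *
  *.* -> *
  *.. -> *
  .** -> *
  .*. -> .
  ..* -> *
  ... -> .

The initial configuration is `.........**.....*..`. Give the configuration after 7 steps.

step 1: ........****...*.*.
step 2: .......**..**.*.*.*
step 3: ......********.*.*.
step 4: .....**......**.*.*
step 5: ....****....****.*.
step 6: ...**..**..**..**.*
step 7: ..****************.

..****************.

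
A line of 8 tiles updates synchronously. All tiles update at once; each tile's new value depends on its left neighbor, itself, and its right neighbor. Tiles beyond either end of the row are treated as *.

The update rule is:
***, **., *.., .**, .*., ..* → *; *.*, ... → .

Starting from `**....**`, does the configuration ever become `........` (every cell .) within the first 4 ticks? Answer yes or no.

tick 1: ***..***
tick 2: ********
tick 3: ********  (fixed point — unchanged through tick 4)
tick 4 is ********, still not uniform .

no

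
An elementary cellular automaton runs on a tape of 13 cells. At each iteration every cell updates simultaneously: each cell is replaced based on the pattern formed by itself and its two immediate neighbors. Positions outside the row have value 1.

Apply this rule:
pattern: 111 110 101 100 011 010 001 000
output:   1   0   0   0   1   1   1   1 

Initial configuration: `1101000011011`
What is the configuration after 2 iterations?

1001011110011
0011011100111

0011011100111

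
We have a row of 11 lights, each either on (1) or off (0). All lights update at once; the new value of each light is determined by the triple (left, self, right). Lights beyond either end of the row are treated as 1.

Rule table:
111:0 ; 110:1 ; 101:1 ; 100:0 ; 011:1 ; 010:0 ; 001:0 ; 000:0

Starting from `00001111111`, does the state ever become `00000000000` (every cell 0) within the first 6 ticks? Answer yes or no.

yes

00001000000
00000000000
all cells are 0 at tick 2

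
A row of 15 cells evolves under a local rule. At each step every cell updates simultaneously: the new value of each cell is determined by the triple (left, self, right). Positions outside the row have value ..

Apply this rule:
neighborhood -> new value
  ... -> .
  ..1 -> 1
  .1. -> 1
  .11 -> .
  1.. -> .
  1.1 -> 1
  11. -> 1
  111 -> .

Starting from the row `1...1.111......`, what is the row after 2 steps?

1..111..1......
1.1..1.11......

1.1..1.11......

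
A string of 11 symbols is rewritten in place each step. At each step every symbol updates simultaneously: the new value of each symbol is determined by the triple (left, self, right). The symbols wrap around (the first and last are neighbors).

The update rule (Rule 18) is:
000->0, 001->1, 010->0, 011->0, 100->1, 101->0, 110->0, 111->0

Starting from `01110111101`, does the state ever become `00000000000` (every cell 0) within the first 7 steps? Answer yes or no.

yes

00000000000
all cells are 0 at step 1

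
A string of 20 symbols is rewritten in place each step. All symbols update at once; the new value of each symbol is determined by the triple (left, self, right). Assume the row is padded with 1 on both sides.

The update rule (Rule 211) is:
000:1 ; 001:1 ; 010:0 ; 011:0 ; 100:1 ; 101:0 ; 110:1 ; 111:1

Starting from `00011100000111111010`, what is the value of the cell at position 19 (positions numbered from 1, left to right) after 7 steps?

1

step 1: 11101111111011111000
step 2: 11100111111001111111
step 3: 11111011111110111111
step 4: 11111001111110011111
step 5: 11111110111111101111
step 6: 11111110011111100111
step 7: 11111111101111111011
position 19 holds 1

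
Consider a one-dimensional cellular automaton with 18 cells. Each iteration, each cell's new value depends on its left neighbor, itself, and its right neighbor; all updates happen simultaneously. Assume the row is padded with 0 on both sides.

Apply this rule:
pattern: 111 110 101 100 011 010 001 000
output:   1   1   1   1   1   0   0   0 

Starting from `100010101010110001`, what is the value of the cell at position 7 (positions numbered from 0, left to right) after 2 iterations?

0

iteration 1: 010001010101111000
iteration 2: 001000101011111100
position 7 holds 0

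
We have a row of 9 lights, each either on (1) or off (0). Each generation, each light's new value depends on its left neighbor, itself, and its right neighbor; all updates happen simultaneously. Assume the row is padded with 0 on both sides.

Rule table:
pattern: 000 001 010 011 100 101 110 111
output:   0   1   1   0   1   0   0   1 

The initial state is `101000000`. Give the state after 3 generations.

110111000

101100000
100010000
110111000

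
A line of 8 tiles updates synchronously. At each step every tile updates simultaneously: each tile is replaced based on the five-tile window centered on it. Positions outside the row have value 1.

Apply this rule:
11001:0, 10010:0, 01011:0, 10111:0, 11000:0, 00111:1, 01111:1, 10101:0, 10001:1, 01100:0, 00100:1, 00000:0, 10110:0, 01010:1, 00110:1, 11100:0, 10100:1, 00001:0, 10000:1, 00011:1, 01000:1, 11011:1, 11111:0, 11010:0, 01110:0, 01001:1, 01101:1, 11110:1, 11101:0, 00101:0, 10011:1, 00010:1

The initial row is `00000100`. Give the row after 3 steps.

10101001

01001111
01111100
10101001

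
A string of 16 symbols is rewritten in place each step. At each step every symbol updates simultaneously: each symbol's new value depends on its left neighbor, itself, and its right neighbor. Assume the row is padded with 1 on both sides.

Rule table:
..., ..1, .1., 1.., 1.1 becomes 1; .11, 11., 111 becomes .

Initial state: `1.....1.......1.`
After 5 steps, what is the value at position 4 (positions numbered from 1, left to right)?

.111111111111111
1...............
.111111111111111  (repeats step 1; period 2)
step 5: .111111111111111
position 4 holds 1

1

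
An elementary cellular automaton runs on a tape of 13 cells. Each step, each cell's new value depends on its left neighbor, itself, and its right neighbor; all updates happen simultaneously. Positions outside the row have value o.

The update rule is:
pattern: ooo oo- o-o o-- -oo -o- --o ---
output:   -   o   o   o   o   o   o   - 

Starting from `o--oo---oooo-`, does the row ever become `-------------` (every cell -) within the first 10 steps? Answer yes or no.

no

step 1: oooooo-oo--oo
step 2: -----ooooooo-
step 3: o---oo-----oo
step 4: oo-oooo---oo-
step 5: -ooo--oo-oooo
step 6: oo-ooooooo---
step 7: -ooo-----oo-o
step 8: oo-oo---ooooo
step 9: -ooooo-oo----
step 10: oo---ooooo--o
step 10 is oo---ooooo--o, still not uniform -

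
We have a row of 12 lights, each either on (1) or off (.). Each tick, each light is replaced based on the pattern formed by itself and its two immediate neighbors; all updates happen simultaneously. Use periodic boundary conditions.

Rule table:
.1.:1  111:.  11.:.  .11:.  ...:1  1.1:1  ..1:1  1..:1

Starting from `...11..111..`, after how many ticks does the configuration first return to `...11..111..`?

2

111..11...11
...11..111..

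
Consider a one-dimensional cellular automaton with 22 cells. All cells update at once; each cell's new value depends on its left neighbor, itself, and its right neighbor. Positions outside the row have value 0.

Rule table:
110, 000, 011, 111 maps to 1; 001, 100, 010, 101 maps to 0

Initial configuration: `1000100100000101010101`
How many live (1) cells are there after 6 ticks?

0010000001110000000000
1000111101110111111111
0010111101110111111111
1000111101110111111111  (repeats tick 2; period 2)
tick 6: 1000111101110111111111
count of 1: 17

17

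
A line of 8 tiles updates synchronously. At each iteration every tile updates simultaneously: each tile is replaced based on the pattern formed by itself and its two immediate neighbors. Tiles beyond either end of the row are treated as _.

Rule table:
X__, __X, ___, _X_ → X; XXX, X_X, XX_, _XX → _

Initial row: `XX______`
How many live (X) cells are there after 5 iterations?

__XXXXXX
XX______  (repeats iteration 0; period 2)
iteration 5: __XXXXXX
count of X: 6

6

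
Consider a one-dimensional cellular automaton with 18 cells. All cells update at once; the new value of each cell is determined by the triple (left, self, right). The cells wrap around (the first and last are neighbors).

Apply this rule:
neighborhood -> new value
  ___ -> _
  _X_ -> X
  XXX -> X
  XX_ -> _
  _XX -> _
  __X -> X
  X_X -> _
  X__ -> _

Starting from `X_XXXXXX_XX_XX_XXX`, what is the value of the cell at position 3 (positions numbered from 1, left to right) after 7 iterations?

___XXXX_________XX
__X_XX_________X__
_XX___________XX__
X____________X____
X___________XX___X
___________X____X_
__________XX___XX_
position 3 holds _

_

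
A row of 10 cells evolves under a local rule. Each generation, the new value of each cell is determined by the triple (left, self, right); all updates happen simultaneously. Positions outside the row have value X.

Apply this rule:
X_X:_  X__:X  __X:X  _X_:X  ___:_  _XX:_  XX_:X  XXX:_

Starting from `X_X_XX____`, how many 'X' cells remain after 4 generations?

generation 1: X_X__XX__X
generation 2: X_XXX_XXX_
generation 3: X___X___X_
generation 4: XX_XXX_XX_
count of X: 7

7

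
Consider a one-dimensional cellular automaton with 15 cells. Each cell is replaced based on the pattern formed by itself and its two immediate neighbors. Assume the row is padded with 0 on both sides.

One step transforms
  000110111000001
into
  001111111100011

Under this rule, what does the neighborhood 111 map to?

1

At position 7 the neighborhood is 111; the next row has 1 there.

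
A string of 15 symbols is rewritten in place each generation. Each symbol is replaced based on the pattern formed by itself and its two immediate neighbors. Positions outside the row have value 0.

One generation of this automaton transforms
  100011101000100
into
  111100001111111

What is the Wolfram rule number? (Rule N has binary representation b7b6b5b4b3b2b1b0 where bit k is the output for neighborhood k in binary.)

position 5: 111 → 0  (bit 7 = 0)
position 6: 110 → 0  (bit 6 = 0)
position 7: 101 → 0  (bit 5 = 0)
position 1: 100 → 1  (bit 4 = 1)
position 4: 011 → 0  (bit 3 = 0)
position 0: 010 → 1  (bit 2 = 1)
position 3: 001 → 1  (bit 1 = 1)
position 2: 000 → 1  (bit 0 = 1)
bits b7..b0 = 00010111 = 23

23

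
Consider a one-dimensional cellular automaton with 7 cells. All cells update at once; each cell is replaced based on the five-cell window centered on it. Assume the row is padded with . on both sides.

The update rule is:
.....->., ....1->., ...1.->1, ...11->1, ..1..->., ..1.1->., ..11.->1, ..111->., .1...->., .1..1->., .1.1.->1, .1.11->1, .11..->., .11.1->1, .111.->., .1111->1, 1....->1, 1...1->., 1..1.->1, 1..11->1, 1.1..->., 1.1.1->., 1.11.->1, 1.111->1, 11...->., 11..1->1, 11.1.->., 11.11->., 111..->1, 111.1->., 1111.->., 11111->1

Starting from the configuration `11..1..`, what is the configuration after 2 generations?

generation 1: 1.11..1
generation 2: .11.11.

.11.11.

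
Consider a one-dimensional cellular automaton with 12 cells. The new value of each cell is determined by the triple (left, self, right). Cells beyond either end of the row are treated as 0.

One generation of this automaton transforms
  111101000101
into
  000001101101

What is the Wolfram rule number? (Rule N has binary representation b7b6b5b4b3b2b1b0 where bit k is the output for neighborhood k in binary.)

22

position 1: 111 → 0  (bit 7 = 0)
position 3: 110 → 0  (bit 6 = 0)
position 4: 101 → 0  (bit 5 = 0)
position 6: 100 → 1  (bit 4 = 1)
position 0: 011 → 0  (bit 3 = 0)
position 5: 010 → 1  (bit 2 = 1)
position 8: 001 → 1  (bit 1 = 1)
position 7: 000 → 0  (bit 0 = 0)
bits b7..b0 = 00010110 = 22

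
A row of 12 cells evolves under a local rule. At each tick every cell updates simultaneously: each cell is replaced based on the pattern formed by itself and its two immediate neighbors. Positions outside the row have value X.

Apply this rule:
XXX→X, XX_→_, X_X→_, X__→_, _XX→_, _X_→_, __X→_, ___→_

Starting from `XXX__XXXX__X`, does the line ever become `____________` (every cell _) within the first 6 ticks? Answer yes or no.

yes

XX____XX____
X___________
____________
all cells are _ at tick 3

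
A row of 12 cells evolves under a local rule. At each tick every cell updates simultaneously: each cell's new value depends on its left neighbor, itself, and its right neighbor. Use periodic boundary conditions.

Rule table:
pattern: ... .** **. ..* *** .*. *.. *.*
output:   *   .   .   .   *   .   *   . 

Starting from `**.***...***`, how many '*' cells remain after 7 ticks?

7

*...*.**..**
.**.....*..*
...****..*..
**..**.*..**
*.*.....*..*
...****..*..  (repeats tick 3; period 3)
tick 7: **..**.*..**
count of *: 7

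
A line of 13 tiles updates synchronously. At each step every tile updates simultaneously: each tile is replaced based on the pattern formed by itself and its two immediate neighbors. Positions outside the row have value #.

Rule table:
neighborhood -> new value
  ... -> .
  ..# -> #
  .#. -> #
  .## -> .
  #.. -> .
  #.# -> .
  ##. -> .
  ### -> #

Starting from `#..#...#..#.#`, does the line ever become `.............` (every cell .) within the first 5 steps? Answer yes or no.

no

..##..##.##..
.#...#......#
.#..##.....#.
.#.#......##.
.#.#.....#...
step 5 is .#.#.....#..., still not uniform .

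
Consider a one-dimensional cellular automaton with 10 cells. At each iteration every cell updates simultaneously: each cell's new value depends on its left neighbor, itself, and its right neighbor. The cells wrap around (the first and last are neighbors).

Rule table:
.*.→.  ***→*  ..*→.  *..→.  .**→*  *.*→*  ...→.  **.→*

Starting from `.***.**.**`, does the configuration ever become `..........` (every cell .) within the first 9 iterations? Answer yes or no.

no

**********
**********  (fixed point — unchanged through iteration 9)
iteration 9 is **********, still not uniform .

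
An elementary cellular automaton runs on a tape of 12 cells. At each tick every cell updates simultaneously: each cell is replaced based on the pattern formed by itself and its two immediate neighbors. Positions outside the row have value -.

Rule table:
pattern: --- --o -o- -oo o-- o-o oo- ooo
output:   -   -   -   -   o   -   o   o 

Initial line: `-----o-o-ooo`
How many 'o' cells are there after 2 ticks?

1

----------oo
-----------o
count of o: 1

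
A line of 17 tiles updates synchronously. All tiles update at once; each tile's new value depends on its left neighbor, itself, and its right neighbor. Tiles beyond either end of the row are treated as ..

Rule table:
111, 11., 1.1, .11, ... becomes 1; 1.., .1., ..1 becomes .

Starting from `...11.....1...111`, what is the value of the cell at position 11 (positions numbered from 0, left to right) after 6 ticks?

tick 1: 11.11.111...1.111
tick 2: 111111111.1..1111
tick 3: 1111111111...1111
tick 4: 1111111111.1.1111
tick 5: 11111111111.11111
tick 6: 11111111111111111
position 11 holds 1

1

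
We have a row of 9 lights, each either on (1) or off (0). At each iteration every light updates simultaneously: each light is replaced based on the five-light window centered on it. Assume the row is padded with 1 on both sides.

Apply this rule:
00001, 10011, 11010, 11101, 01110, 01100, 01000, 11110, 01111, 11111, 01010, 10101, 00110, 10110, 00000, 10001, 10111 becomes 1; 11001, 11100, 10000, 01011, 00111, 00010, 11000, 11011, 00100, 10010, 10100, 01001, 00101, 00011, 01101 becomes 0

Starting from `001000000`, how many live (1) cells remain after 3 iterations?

5

000101110
010001110
101100110
count of 1: 5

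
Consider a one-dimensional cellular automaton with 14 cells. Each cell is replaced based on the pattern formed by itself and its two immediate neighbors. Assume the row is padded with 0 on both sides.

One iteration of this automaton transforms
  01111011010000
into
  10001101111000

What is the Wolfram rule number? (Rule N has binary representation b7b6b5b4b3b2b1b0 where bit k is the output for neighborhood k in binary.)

118

position 2: 111 → 0  (bit 7 = 0)
position 4: 110 → 1  (bit 6 = 1)
position 5: 101 → 1  (bit 5 = 1)
position 10: 100 → 1  (bit 4 = 1)
position 1: 011 → 0  (bit 3 = 0)
position 9: 010 → 1  (bit 2 = 1)
position 0: 001 → 1  (bit 1 = 1)
position 11: 000 → 0  (bit 0 = 0)
bits b7..b0 = 01110110 = 118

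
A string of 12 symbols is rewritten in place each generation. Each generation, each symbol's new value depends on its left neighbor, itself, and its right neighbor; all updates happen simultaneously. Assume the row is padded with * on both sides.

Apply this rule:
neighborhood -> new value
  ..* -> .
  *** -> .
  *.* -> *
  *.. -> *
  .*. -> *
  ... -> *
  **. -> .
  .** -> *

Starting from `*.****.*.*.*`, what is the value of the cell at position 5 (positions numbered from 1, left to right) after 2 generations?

.**...******
**.**.*.....
position 5 holds *

*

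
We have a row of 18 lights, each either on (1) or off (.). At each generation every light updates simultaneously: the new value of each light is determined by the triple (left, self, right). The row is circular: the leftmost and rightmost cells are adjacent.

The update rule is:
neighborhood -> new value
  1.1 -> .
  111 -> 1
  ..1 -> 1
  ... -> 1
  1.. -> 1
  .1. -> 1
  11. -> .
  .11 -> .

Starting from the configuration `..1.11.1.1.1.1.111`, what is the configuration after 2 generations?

111....1.1.1.1..1.
.1.11111.1.1.1111.

.1.11111.1.1.1111.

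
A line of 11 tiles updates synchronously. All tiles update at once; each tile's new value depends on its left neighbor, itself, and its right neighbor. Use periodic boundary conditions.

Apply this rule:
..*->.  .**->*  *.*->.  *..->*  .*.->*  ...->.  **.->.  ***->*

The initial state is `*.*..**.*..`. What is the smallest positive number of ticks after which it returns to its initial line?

*.**.*..**.
*.*..**.*..

2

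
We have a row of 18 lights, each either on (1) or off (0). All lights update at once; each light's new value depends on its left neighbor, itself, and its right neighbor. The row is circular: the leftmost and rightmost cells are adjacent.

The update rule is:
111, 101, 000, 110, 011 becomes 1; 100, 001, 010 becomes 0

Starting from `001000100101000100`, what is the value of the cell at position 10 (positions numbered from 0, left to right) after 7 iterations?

iteration 1: 100010000010010001
iteration 2: 101000111000000101
iteration 3: 110010111011110011
iteration 4: 110001111111110011
iteration 5: 110101111111110011
iteration 6: 111011111111110011
iteration 7: 111111111111110011
position 10 holds 1

1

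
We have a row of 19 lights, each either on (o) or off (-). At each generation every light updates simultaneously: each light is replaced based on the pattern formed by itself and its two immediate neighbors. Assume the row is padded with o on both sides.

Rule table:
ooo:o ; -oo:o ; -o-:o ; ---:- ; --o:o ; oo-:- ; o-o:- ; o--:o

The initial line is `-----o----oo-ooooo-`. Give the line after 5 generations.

o---ooo--oo--oooo--
-o-ooo-ooo-ooooo-oo
-o-oo--oo--oooo--oo
-o-o-ooo-ooooo-oooo
-o-o-oo--oooo--oooo

-o-o-oo--oooo--oooo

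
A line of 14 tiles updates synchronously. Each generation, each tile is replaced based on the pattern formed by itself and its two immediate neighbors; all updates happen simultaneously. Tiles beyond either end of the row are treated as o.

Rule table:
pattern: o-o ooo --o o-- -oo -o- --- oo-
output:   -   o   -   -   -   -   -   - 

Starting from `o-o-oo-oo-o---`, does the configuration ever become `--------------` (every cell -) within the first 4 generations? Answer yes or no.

--------------
all cells are - at generation 1

yes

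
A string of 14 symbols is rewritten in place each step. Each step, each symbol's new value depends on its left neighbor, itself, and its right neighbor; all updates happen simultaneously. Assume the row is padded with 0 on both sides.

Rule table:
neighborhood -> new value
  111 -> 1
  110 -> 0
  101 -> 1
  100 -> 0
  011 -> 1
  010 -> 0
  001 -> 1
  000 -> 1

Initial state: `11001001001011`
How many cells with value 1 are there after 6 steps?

7

step 1: 10010010010110
step 2: 00100100101100
step 3: 11001001011001
step 4: 10010010110010
step 5: 00100101100100
step 6: 11001011001001
count of 1: 7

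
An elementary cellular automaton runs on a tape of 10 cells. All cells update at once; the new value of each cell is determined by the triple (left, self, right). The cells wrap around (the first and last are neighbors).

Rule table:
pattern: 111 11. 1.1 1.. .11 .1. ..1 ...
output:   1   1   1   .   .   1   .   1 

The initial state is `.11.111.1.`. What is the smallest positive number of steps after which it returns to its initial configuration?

step 1: ..11.1111.
step 2: 1..11.111.
step 3: 1...11.111
step 4: 1.1..11.11
step 5: 111...11.1
step 6: 111.1..11.
step 7: .1111...11
step 8: 1.111.1..1
step 9: 11.1111...
step 10: .11.111.1.

10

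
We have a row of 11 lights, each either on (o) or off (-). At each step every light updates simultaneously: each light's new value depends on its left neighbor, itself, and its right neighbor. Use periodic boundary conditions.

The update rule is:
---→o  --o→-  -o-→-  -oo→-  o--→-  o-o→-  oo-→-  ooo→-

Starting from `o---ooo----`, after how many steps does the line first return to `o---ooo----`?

step 1: --o-----oo-
step 2: o---ooo----

2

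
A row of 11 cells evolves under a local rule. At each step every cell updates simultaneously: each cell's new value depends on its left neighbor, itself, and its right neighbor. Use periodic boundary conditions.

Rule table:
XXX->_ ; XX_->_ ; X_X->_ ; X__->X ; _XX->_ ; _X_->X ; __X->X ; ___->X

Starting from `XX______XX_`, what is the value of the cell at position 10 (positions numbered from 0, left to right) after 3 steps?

__XXXXXX___
XX______XXX
__XXXXXX___
position 10 holds _

_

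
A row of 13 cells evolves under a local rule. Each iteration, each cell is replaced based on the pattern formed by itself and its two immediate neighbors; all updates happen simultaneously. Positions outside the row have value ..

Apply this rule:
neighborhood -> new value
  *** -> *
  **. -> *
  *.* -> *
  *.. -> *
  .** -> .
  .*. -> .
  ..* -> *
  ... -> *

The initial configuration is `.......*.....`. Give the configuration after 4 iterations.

.*.*******.**

iteration 1: *******.*****
iteration 2: .*******.****
iteration 3: *.*******.***
iteration 4: .*.*******.**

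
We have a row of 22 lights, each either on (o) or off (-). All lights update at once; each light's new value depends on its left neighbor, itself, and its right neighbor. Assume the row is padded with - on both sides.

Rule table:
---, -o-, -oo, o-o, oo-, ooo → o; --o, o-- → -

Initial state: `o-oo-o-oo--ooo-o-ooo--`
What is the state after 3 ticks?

ooooooooo--ooooooooooo

ooooooooo--ooooooooo-o
ooooooooo--ooooooooooo
ooooooooo--ooooooooooo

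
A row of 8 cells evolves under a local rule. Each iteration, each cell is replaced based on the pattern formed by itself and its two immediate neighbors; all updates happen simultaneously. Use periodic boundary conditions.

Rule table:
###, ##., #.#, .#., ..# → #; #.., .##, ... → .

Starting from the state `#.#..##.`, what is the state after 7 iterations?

iteration 1: ###.#.##
iteration 2: ######.#
iteration 3: #######.
iteration 4: .#######
iteration 5: #.######
iteration 6: ##.#####
iteration 7: ###.####

###.####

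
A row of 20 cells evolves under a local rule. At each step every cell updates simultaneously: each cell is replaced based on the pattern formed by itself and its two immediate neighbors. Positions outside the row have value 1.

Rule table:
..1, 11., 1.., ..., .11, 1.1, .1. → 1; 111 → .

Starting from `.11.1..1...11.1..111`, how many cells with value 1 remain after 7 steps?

18

step 1: 111111111111111111..
step 2: .................111
step 3: 111111111111111111..  (repeats step 1; period 2)
step 7: 111111111111111111..
count of 1: 18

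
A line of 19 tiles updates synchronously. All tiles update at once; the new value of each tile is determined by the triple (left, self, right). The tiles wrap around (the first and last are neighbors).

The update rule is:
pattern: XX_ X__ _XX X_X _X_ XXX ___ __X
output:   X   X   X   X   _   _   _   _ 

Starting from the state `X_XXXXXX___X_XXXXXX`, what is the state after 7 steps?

XXX____XX___XX_____
X_XX___XXX__XXX____
_XXXX__X_XX_X_XX___
_X__XX__XXXX_XXXX__
__X_XXX_X__XXX__XX_
___XX_XX_X_X_XX_XXX
X__XXXXXX_X_XXXXX_X

X__XXXXXX_X_XXXXX_X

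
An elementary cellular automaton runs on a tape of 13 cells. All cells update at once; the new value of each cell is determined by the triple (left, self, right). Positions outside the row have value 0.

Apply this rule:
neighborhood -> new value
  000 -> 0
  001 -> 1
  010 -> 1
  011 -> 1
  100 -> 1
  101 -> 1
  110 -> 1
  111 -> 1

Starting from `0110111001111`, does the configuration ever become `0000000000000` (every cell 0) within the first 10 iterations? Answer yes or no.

no

iteration 1: 1111111111111
iteration 2: 1111111111111  (fixed point — unchanged through iteration 10)
iteration 10 is 1111111111111, still not uniform 0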